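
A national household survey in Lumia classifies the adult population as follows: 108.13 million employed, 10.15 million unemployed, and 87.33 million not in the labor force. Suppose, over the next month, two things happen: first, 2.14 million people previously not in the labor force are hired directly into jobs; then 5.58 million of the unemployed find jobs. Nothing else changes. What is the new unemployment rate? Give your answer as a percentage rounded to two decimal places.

Initially, labor force = 108.13 + 10.15 = 118.28 million, so u = 10.15/118.28 = 8.58%.
After the first change, employed and labor force both rise by 2.14; unemployed unchanged → E = 110.27, U = 10.15, labor force = 120.42 million.
After the second change, unemployed falls and employed rises by 5.58; labor force unchanged → E = 115.85, U = 4.57, labor force = 120.42 million.
New unemployment rate = 4.57 / 120.42 = 3.80%.

New unemployment rate ≈ 3.80%.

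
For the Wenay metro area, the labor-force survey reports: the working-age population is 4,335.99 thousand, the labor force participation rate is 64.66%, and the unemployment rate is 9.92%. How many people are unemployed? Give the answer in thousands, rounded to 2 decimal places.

About 278.12 thousand are unemployed.

Labor force = 0.6466 × 4,335.99 = 2,803.65 thousand.
Unemployed = 0.0992 × 2,803.65 ≈ 278.12 thousand.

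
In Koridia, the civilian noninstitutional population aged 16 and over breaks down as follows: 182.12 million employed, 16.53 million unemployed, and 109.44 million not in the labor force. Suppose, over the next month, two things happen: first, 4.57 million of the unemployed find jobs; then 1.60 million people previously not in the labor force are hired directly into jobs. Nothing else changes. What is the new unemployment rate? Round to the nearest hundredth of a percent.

New unemployment rate ≈ 5.97%.

Initially, labor force = 182.12 + 16.53 = 198.65 million, so u = 16.53/198.65 = 8.32%.
After the first change, unemployed falls and employed rises by 4.57; labor force unchanged → E = 186.69, U = 11.96, labor force = 198.65 million.
After the second change, employed and labor force both rise by 1.60; unemployed unchanged → E = 188.29, U = 11.96, labor force = 200.25 million.
New unemployment rate = 11.96 / 200.25 = 5.97%.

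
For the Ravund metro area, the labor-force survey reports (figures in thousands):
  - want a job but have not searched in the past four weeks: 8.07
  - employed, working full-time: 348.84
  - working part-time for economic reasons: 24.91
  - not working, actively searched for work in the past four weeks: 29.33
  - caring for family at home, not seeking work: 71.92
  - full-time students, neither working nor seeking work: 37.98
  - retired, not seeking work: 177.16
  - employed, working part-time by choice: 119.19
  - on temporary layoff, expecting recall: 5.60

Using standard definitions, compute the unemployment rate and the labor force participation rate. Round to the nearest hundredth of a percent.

Unemployment rate ≈ 6.62%; labor force participation rate ≈ 64.14%.

Employed = 348.84 + 24.91 + 119.19 = 492.94 thousand (anyone who worked, including part-time for economic reasons, counts as employed).
Unemployed = 29.33 + 5.60 = 34.93 thousand (jobless and actively searching, or on temporary layoff).
Labor force = 492.94 + 34.93 = 527.87 thousand.
Not in labor force = 8.07 + 71.92 + 37.98 + 177.16 = 295.13 thousand (those not working and not actively searching are outside the labor force — including those who want a job but have given up searching).
Civilian working-age population = 527.87 + 295.13 = 823.00 thousand.
Unemployment rate = 34.93 / 527.87 = 6.62%.
Labor force participation rate = 527.87 / 823.00 = 64.14%.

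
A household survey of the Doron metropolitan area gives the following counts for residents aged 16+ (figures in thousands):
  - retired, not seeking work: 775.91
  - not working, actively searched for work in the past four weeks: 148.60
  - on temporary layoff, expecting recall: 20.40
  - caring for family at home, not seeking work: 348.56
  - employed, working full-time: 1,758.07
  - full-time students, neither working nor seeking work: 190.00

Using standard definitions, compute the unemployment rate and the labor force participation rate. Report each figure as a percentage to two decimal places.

Employed = 1,758.07 thousand.
Unemployed = 148.60 + 20.40 = 169.00 thousand (jobless and actively searching, or on temporary layoff).
Labor force = 1,758.07 + 169.00 = 1,927.07 thousand.
Not in labor force = 775.91 + 348.56 + 190.00 = 1,314.47 thousand (those not working and not actively searching are outside the labor force).
Civilian working-age population = 1,927.07 + 1,314.47 = 3,241.54 thousand.
Unemployment rate = 169.00 / 1,927.07 = 8.77%.
Labor force participation rate = 1,927.07 / 3,241.54 = 59.45%.

Unemployment rate ≈ 8.77%; labor force participation rate ≈ 59.45%.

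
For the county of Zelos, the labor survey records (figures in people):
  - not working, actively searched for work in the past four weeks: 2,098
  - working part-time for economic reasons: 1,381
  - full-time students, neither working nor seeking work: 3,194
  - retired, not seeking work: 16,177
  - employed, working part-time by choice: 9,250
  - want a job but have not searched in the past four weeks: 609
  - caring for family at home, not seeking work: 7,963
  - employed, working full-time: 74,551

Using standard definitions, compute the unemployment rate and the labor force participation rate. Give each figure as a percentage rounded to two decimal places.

Employed = 1,381 + 9,250 + 74,551 = 85,182 (anyone who worked, including part-time for economic reasons, counts as employed).
Unemployed = 2,098.
Labor force = 85,182 + 2,098 = 87,280.
Not in labor force = 3,194 + 16,177 + 609 + 7,963 = 27,943 (those not working and not actively searching are outside the labor force — including those who want a job but have given up searching).
Civilian working-age population = 87,280 + 27,943 = 115,223.
Unemployment rate = 2,098 / 87,280 = 2.40%.
Labor force participation rate = 87,280 / 115,223 = 75.75%.

Unemployment rate ≈ 2.40%; labor force participation rate ≈ 75.75%.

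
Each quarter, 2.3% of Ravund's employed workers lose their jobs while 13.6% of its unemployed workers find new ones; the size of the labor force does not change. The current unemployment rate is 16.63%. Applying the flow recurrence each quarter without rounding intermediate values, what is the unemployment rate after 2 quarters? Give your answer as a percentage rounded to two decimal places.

With a fixed labor force, u_{t+1} = u_t + s·(1−u_t) − f·u_t = u_t·(1−s−f) + s.
Here 1−s−f = 0.841 and s = 0.023.
u_1 = 0.166300 × 0.841 + 0.023 = 0.162858.
u_2 = 0.162858 × 0.841 + 0.023 = 0.159964.

Unemployment rate after two quarters ≈ 16.00%.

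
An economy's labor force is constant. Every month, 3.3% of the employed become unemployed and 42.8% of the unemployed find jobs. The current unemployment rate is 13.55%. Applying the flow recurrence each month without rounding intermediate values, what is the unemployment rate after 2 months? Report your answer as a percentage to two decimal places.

Unemployment rate after two months ≈ 9.02%.

With a fixed labor force, u_{t+1} = u_t + s·(1−u_t) − f·u_t = u_t·(1−s−f) + s.
Here 1−s−f = 0.539 and s = 0.033.
u_1 = 0.135500 × 0.539 + 0.033 = 0.106035.
u_2 = 0.106035 × 0.539 + 0.033 = 0.090153.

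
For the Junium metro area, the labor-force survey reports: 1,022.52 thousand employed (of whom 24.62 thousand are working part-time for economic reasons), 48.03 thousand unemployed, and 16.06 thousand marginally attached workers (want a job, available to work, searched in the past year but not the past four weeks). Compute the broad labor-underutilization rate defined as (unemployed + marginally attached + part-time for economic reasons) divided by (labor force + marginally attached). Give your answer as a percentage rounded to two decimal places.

Broad underutilization rate ≈ 8.16%.

Labor force = 1,022.52 + 48.03 = 1,070.55 thousand.
Numerator = 48.03 + 16.06 + 24.62 = 88.71 thousand.
Denominator = 1,070.55 + 16.06 = 1,086.61 thousand.
Broad rate = 88.71 / 1,086.61 = 8.16%.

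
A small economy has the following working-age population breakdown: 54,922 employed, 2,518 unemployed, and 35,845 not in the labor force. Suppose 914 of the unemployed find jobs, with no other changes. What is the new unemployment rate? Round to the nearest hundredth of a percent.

New unemployment rate ≈ 2.79%.

Initially, labor force = 54,922 + 2,518 = 57,440, so u = 2,518/57,440 = 4.38%.
After the change, unemployed falls and employed rises by 914; labor force unchanged → E = 55,836, U = 1,604, labor force = 57,440.
New unemployment rate = 1,604 / 57,440 = 2.79%.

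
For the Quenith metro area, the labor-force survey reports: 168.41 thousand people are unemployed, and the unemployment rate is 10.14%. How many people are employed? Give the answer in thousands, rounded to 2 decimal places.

About 1,492.44 thousand are employed.

Labor force = U / u = 168.41 / 0.1014 ≈ 1,660.85 thousand.
Employed = labor force − unemployed = 1,660.85 − 168.41 = 1,492.44 thousand.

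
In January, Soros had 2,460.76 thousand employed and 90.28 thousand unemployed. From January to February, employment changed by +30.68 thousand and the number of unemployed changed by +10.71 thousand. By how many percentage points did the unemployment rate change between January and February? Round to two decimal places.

The unemployment rate changed by +0.36 percentage points.

January: labor force = 2,460.76 + 90.28 = 2,551.04; u = 90.28/2,551.04 = 3.54%.
February: labor force = 2,491.44 + 100.99 = 2,592.43; u = 100.99/2,592.43 = 3.90%.
Change = 3.90% − 3.54% = +0.36 pp.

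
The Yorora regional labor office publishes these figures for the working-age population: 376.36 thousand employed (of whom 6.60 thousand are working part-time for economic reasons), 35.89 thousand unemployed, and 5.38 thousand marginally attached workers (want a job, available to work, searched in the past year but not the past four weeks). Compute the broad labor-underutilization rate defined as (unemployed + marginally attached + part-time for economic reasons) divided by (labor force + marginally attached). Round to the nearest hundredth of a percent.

Labor force = 376.36 + 35.89 = 412.25 thousand.
Numerator = 35.89 + 5.38 + 6.60 = 47.87 thousand.
Denominator = 412.25 + 5.38 = 417.63 thousand.
Broad rate = 47.87 / 417.63 = 11.46%.

Broad underutilization rate ≈ 11.46%.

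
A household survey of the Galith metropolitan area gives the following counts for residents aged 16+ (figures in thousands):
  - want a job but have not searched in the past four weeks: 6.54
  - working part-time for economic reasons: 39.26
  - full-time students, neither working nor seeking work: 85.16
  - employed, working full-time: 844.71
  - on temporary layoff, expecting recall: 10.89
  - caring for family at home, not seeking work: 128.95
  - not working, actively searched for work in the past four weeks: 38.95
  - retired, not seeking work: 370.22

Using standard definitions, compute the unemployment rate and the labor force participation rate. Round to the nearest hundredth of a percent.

Employed = 39.26 + 844.71 = 883.97 thousand (anyone who worked, including part-time for economic reasons, counts as employed).
Unemployed = 10.89 + 38.95 = 49.84 thousand (jobless and actively searching, or on temporary layoff).
Labor force = 883.97 + 49.84 = 933.81 thousand.
Not in labor force = 6.54 + 85.16 + 128.95 + 370.22 = 590.87 thousand (those not working and not actively searching are outside the labor force — including those who want a job but have given up searching).
Civilian working-age population = 933.81 + 590.87 = 1,524.68 thousand.
Unemployment rate = 49.84 / 933.81 = 5.34%.
Labor force participation rate = 933.81 / 1,524.68 = 61.25%.

Unemployment rate ≈ 5.34%; labor force participation rate ≈ 61.25%.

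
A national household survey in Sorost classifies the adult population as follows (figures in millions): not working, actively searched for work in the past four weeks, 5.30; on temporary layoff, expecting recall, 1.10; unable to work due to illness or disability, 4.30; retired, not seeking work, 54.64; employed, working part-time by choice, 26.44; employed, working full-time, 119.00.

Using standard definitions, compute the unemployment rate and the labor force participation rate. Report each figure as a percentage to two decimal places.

Employed = 26.44 + 119.00 = 145.44 million.
Unemployed = 5.30 + 1.10 = 6.40 million (jobless and actively searching, or on temporary layoff).
Labor force = 145.44 + 6.40 = 151.84 million.
Not in labor force = 4.30 + 54.64 = 58.94 million (those not working and not actively searching are outside the labor force).
Civilian working-age population = 151.84 + 58.94 = 210.78 million.
Unemployment rate = 6.40 / 151.84 = 4.21%.
Labor force participation rate = 151.84 / 210.78 = 72.04%.

Unemployment rate ≈ 4.21%; labor force participation rate ≈ 72.04%.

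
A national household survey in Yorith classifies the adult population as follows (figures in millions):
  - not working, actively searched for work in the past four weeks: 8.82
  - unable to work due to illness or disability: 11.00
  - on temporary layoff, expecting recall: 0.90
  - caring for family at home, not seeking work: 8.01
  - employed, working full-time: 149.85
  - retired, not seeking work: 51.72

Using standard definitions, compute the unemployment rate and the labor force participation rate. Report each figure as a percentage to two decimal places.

Employed = 149.85 million.
Unemployed = 8.82 + 0.90 = 9.72 million (jobless and actively searching, or on temporary layoff).
Labor force = 149.85 + 9.72 = 159.57 million.
Not in labor force = 11.00 + 8.01 + 51.72 = 70.73 million (those not working and not actively searching are outside the labor force).
Civilian working-age population = 159.57 + 70.73 = 230.30 million.
Unemployment rate = 9.72 / 159.57 = 6.09%.
Labor force participation rate = 159.57 / 230.30 = 69.29%.

Unemployment rate ≈ 6.09%; labor force participation rate ≈ 69.29%.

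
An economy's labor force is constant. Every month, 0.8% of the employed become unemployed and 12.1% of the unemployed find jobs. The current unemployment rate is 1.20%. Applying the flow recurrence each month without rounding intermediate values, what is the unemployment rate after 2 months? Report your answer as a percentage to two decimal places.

Unemployment rate after two months ≈ 2.41%.

With a fixed labor force, u_{t+1} = u_t + s·(1−u_t) − f·u_t = u_t·(1−s−f) + s.
Here 1−s−f = 0.871 and s = 0.008.
u_1 = 0.012000 × 0.871 + 0.008 = 0.018452.
u_2 = 0.018452 × 0.871 + 0.008 = 0.024072.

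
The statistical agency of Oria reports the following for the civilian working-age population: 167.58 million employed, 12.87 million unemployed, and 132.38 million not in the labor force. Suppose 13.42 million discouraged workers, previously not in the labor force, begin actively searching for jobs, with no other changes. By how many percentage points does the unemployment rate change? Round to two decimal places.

The unemployment rate changes by +6.43 percentage points.

Initially, labor force = 167.58 + 12.87 = 180.45 million, so u = 12.87/180.45 = 7.13%.
After the change, unemployed and labor force both rise by 13.42 → E = 167.58, U = 26.29, labor force = 193.87 million.
New unemployment rate = 26.29 / 193.87 = 13.56%.
Change = 13.56% − 7.13% = +6.43 percentage points.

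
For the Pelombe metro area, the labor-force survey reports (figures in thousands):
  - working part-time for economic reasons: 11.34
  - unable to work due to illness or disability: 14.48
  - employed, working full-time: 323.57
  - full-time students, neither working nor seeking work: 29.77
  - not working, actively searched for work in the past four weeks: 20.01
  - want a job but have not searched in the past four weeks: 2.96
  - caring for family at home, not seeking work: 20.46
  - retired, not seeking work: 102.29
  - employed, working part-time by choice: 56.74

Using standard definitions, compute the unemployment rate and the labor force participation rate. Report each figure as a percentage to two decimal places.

Employed = 11.34 + 323.57 + 56.74 = 391.65 thousand (anyone who worked, including part-time for economic reasons, counts as employed).
Unemployed = 20.01 thousand.
Labor force = 391.65 + 20.01 = 411.66 thousand.
Not in labor force = 14.48 + 29.77 + 2.96 + 20.46 + 102.29 = 169.96 thousand (those not working and not actively searching are outside the labor force — including those who want a job but have given up searching).
Civilian working-age population = 411.66 + 169.96 = 581.62 thousand.
Unemployment rate = 20.01 / 411.66 = 4.86%.
Labor force participation rate = 411.66 / 581.62 = 70.78%.

Unemployment rate ≈ 4.86%; labor force participation rate ≈ 70.78%.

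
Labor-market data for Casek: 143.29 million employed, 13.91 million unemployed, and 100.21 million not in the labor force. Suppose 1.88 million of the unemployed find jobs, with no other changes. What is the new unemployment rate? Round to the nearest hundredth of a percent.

New unemployment rate ≈ 7.65%.

Initially, labor force = 143.29 + 13.91 = 157.20 million, so u = 13.91/157.20 = 8.85%.
After the change, unemployed falls and employed rises by 1.88; labor force unchanged → E = 145.17, U = 12.03, labor force = 157.20 million.
New unemployment rate = 12.03 / 157.20 = 7.65%.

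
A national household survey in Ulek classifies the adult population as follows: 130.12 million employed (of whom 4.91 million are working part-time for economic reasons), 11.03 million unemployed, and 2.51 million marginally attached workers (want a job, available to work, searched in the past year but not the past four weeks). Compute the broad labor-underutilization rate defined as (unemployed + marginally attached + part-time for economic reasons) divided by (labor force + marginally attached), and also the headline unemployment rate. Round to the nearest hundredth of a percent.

Labor force = 130.12 + 11.03 = 141.15 million.
Numerator = 11.03 + 2.51 + 4.91 = 18.45 million.
Denominator = 141.15 + 2.51 = 143.66 million.
Broad rate = 18.45 / 143.66 = 12.84%.
Headline unemployment rate = 11.03 / 141.15 = 7.81%.

Broad underutilization rate ≈ 12.84%; headline unemployment rate ≈ 7.81%.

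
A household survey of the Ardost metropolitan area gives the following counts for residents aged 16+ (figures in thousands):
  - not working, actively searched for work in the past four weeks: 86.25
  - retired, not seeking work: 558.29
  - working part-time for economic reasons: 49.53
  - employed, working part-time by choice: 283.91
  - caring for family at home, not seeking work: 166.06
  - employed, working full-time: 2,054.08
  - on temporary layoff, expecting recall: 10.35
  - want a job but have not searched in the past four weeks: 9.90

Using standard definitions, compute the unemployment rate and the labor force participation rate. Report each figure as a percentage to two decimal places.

Unemployment rate ≈ 3.89%; labor force participation rate ≈ 77.19%.

Employed = 49.53 + 283.91 + 2,054.08 = 2,387.52 thousand (anyone who worked, including part-time for economic reasons, counts as employed).
Unemployed = 86.25 + 10.35 = 96.60 thousand (jobless and actively searching, or on temporary layoff).
Labor force = 2,387.52 + 96.60 = 2,484.12 thousand.
Not in labor force = 558.29 + 166.06 + 9.90 = 734.25 thousand (those not working and not actively searching are outside the labor force — including those who want a job but have given up searching).
Civilian working-age population = 2,484.12 + 734.25 = 3,218.37 thousand.
Unemployment rate = 96.60 / 2,484.12 = 3.89%.
Labor force participation rate = 2,484.12 / 3,218.37 = 77.19%.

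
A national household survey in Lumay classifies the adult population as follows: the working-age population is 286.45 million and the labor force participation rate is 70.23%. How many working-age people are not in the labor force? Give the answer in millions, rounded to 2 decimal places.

Share not in the labor force = 1 − 0.7023 = 0.2977.
Not in labor force = 0.2977 × 286.45 ≈ 85.28 million.

About 85.28 million are not in the labor force.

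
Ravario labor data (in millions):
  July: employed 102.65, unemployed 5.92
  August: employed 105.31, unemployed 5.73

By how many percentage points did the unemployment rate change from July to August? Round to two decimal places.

July: labor force = 102.65 + 5.92 = 108.57; u = 5.92/108.57 = 5.45%.
August: labor force = 105.31 + 5.73 = 111.04; u = 5.73/111.04 = 5.16%.
Change = 5.16% − 5.45% = −0.29 pp.

The unemployment rate changed by −0.29 percentage points.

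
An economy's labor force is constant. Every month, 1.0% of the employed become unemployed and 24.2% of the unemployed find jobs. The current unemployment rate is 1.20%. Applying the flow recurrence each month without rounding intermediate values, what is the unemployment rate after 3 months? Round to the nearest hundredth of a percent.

With a fixed labor force, u_{t+1} = u_t + s·(1−u_t) − f·u_t = u_t·(1−s−f) + s.
Here 1−s−f = 0.748 and s = 0.010.
u_1 = 0.012000 × 0.748 + 0.010 = 0.018976.
u_2 = 0.018976 × 0.748 + 0.010 = 0.024194.
u_3 = 0.024194 × 0.748 + 0.010 = 0.028097.

Unemployment rate after three months ≈ 2.81%.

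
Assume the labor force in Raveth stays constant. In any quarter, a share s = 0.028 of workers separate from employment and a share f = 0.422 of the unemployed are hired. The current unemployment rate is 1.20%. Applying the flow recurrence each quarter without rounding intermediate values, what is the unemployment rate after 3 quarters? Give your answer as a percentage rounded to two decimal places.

Unemployment rate after three quarters ≈ 5.39%.

With a fixed labor force, u_{t+1} = u_t + s·(1−u_t) − f·u_t = u_t·(1−s−f) + s.
Here 1−s−f = 0.550 and s = 0.028.
u_1 = 0.012000 × 0.550 + 0.028 = 0.034600.
u_2 = 0.034600 × 0.550 + 0.028 = 0.047030.
u_3 = 0.047030 × 0.550 + 0.028 = 0.053867.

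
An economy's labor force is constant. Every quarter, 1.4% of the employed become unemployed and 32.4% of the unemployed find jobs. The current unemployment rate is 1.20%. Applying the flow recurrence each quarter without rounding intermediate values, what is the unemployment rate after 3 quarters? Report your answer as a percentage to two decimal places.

With a fixed labor force, u_{t+1} = u_t + s·(1−u_t) − f·u_t = u_t·(1−s−f) + s.
Here 1−s−f = 0.662 and s = 0.014.
u_1 = 0.012000 × 0.662 + 0.014 = 0.021944.
u_2 = 0.021944 × 0.662 + 0.014 = 0.028527.
u_3 = 0.028527 × 0.662 + 0.014 = 0.032885.

Unemployment rate after three quarters ≈ 3.29%.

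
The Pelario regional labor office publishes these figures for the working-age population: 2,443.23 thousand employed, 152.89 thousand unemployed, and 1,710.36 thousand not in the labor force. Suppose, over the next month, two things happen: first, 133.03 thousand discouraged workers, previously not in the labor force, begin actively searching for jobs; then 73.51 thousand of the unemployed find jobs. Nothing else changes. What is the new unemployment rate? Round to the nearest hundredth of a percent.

Initially, labor force = 2,443.23 + 152.89 = 2,596.12 thousand, so u = 152.89/2,596.12 = 5.89%.
After the first change, unemployed and labor force both rise by 133.03 → E = 2,443.23, U = 285.92, labor force = 2,729.15 thousand.
After the second change, unemployed falls and employed rises by 73.51; labor force unchanged → E = 2,516.74, U = 212.41, labor force = 2,729.15 thousand.
New unemployment rate = 212.41 / 2,729.15 = 7.78%.

New unemployment rate ≈ 7.78%.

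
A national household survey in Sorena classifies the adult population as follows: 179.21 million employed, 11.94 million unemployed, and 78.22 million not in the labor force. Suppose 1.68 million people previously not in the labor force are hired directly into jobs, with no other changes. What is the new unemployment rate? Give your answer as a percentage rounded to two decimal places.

Initially, labor force = 179.21 + 11.94 = 191.15 million, so u = 11.94/191.15 = 6.25%.
After the change, employed and labor force both rise by 1.68; unemployed unchanged → E = 180.89, U = 11.94, labor force = 192.83 million.
New unemployment rate = 11.94 / 192.83 = 6.19%.

New unemployment rate ≈ 6.19%.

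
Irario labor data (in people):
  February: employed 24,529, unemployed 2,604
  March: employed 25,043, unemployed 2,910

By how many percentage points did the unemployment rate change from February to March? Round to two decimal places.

February: labor force = 24,529 + 2,604 = 27,133; u = 2,604/27,133 = 9.60%.
March: labor force = 25,043 + 2,910 = 27,953; u = 2,910/27,953 = 10.41%.
Change = 10.41% − 9.60% = +0.81 pp.

The unemployment rate changed by +0.81 percentage points.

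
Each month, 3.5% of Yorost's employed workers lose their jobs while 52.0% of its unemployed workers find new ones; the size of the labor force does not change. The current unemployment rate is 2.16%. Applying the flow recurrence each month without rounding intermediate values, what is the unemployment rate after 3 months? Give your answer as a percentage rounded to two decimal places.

With a fixed labor force, u_{t+1} = u_t + s·(1−u_t) − f·u_t = u_t·(1−s−f) + s.
Here 1−s−f = 0.445 and s = 0.035.
u_1 = 0.021600 × 0.445 + 0.035 = 0.044612.
u_2 = 0.044612 × 0.445 + 0.035 = 0.054852.
u_3 = 0.054852 × 0.445 + 0.035 = 0.059409.

Unemployment rate after three months ≈ 5.94%.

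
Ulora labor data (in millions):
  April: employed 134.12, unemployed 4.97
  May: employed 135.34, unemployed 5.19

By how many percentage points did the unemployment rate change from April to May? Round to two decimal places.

April: labor force = 134.12 + 4.97 = 139.09; u = 4.97/139.09 = 3.57%.
May: labor force = 135.34 + 5.19 = 140.53; u = 5.19/140.53 = 3.69%.
Change = 3.69% − 3.57% = +0.12 pp.

The unemployment rate changed by +0.12 percentage points.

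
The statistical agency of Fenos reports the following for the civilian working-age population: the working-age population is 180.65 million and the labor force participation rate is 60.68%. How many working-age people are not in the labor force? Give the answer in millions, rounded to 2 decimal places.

About 71.03 million are not in the labor force.

Share not in the labor force = 1 − 0.6068 = 0.3932.
Not in labor force = 0.3932 × 180.65 ≈ 71.03 million.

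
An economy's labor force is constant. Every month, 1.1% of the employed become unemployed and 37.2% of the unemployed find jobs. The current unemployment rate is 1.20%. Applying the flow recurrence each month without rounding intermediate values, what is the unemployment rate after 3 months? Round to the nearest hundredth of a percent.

Unemployment rate after three months ≈ 2.48%.

With a fixed labor force, u_{t+1} = u_t + s·(1−u_t) − f·u_t = u_t·(1−s−f) + s.
Here 1−s−f = 0.617 and s = 0.011.
u_1 = 0.012000 × 0.617 + 0.011 = 0.018404.
u_2 = 0.018404 × 0.617 + 0.011 = 0.022355.
u_3 = 0.022355 × 0.617 + 0.011 = 0.024793.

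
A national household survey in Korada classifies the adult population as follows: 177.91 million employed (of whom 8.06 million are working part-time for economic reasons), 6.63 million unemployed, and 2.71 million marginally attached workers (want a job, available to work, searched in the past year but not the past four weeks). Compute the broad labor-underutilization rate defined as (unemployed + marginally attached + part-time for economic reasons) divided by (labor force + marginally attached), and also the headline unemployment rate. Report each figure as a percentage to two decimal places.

Broad underutilization rate ≈ 9.29%; headline unemployment rate ≈ 3.59%.

Labor force = 177.91 + 6.63 = 184.54 million.
Numerator = 6.63 + 2.71 + 8.06 = 17.40 million.
Denominator = 184.54 + 2.71 = 187.25 million.
Broad rate = 17.40 / 187.25 = 9.29%.
Headline unemployment rate = 6.63 / 184.54 = 3.59%.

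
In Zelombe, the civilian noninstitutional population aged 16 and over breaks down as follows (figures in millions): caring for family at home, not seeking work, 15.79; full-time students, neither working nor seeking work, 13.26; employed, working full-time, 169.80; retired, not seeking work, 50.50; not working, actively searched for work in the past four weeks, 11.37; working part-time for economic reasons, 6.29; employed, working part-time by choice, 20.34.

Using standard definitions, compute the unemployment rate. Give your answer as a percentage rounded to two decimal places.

Unemployment rate ≈ 5.47%.

Employed = 169.80 + 6.29 + 20.34 = 196.43 million (anyone who worked, including part-time for economic reasons, counts as employed).
Unemployed = 11.37 million.
Labor force = 196.43 + 11.37 = 207.80 million.
Unemployment rate = 11.37 / 207.80 = 5.47%.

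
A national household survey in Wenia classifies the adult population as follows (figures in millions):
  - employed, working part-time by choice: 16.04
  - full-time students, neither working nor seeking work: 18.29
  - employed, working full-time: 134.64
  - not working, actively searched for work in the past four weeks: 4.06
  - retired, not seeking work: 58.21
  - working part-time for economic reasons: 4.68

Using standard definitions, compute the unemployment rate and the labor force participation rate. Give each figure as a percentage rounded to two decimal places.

Unemployment rate ≈ 2.55%; labor force participation rate ≈ 67.57%.

Employed = 16.04 + 134.64 + 4.68 = 155.36 million (anyone who worked, including part-time for economic reasons, counts as employed).
Unemployed = 4.06 million.
Labor force = 155.36 + 4.06 = 159.42 million.
Not in labor force = 18.29 + 58.21 = 76.50 million (those not working and not actively searching are outside the labor force).
Civilian working-age population = 159.42 + 76.50 = 235.92 million.
Unemployment rate = 4.06 / 159.42 = 2.55%.
Labor force participation rate = 159.42 / 235.92 = 67.57%.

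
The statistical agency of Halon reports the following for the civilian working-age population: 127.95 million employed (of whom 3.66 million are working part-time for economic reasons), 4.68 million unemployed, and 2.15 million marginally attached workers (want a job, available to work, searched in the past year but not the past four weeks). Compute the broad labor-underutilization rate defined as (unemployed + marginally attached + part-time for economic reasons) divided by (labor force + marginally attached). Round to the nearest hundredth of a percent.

Broad underutilization rate ≈ 7.78%.

Labor force = 127.95 + 4.68 = 132.63 million.
Numerator = 4.68 + 2.15 + 3.66 = 10.49 million.
Denominator = 132.63 + 2.15 = 134.78 million.
Broad rate = 10.49 / 134.78 = 7.78%.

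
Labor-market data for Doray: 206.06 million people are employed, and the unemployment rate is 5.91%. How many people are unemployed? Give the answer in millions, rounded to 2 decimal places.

About 12.94 million are unemployed.

Let U be the number unemployed. The labor force is E + U, and U/(E+U) = 0.0591.
So U = 0.0591 × 206.06 / (1 − 0.0591) = 12.1781 / 0.9409 ≈ 12.94 million.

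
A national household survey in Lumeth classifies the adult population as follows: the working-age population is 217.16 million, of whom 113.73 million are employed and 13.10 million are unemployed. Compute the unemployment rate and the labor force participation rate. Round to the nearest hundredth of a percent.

Unemployment rate ≈ 10.33%; labor force participation rate ≈ 58.40%.

Labor force = employed + unemployed = 113.73 + 13.10 = 126.83 million.
Unemployment rate = 13.10 / 126.83 = 10.33%.
Labor force participation rate = 126.83 / 217.16 = 58.40%.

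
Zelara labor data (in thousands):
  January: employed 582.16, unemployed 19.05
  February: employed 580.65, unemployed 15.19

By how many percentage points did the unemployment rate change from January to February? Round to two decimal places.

January: labor force = 582.16 + 19.05 = 601.21; u = 19.05/601.21 = 3.17%.
February: labor force = 580.65 + 15.19 = 595.84; u = 15.19/595.84 = 2.55%.
Change = 2.55% − 3.17% = −0.62 pp.

The unemployment rate changed by −0.62 percentage points.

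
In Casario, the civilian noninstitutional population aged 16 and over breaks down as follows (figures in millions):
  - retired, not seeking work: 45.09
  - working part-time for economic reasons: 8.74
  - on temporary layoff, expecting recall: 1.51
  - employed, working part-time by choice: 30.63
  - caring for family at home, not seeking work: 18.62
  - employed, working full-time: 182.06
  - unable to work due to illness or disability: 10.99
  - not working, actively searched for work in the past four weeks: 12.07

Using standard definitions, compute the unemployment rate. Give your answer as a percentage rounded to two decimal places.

Employed = 8.74 + 30.63 + 182.06 = 221.43 million (anyone who worked, including part-time for economic reasons, counts as employed).
Unemployed = 1.51 + 12.07 = 13.58 million (jobless and actively searching, or on temporary layoff).
Labor force = 221.43 + 13.58 = 235.01 million.
Unemployment rate = 13.58 / 235.01 = 5.78%.

Unemployment rate ≈ 5.78%.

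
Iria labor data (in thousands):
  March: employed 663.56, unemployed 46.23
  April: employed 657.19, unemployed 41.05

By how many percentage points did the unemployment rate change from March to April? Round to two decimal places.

March: labor force = 663.56 + 46.23 = 709.79; u = 46.23/709.79 = 6.51%.
April: labor force = 657.19 + 41.05 = 698.24; u = 41.05/698.24 = 5.88%.
Change = 5.88% − 6.51% = −0.63 pp.

The unemployment rate changed by −0.63 percentage points.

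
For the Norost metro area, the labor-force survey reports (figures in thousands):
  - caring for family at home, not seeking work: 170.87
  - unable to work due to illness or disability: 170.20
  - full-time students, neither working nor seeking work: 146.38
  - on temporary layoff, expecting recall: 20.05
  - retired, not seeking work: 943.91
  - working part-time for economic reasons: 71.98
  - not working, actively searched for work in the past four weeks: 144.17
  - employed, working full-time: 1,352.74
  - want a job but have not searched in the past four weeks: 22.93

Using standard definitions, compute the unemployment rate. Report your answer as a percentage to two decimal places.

Unemployment rate ≈ 10.34%.

Employed = 71.98 + 1,352.74 = 1,424.72 thousand (anyone who worked, including part-time for economic reasons, counts as employed).
Unemployed = 20.05 + 144.17 = 164.22 thousand (jobless and actively searching, or on temporary layoff).
Labor force = 1,424.72 + 164.22 = 1,588.94 thousand.
Unemployment rate = 164.22 / 1,588.94 = 10.34%.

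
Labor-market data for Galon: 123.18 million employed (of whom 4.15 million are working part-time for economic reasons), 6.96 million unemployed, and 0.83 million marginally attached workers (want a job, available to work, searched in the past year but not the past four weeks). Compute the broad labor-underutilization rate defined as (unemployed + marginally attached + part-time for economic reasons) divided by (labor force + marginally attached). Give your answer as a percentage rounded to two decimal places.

Broad underutilization rate ≈ 9.12%.

Labor force = 123.18 + 6.96 = 130.14 million.
Numerator = 6.96 + 0.83 + 4.15 = 11.94 million.
Denominator = 130.14 + 0.83 = 130.97 million.
Broad rate = 11.94 / 130.97 = 9.12%.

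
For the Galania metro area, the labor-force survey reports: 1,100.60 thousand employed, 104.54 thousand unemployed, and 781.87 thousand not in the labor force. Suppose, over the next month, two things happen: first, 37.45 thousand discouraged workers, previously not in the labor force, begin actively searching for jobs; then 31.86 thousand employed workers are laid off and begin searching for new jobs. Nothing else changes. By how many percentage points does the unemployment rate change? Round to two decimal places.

Initially, labor force = 1,100.60 + 104.54 = 1,205.14 thousand, so u = 104.54/1,205.14 = 8.67%.
After the first change, unemployed and labor force both rise by 37.45 → E = 1,100.60, U = 141.99, labor force = 1,242.59 thousand.
After the second change, employed falls and unemployed rises by 31.86; labor force unchanged → E = 1,068.74, U = 173.85, labor force = 1,242.59 thousand.
New unemployment rate = 173.85 / 1,242.59 = 13.99%.
Change = 13.99% − 8.67% = +5.32 percentage points.

The unemployment rate changes by +5.32 percentage points.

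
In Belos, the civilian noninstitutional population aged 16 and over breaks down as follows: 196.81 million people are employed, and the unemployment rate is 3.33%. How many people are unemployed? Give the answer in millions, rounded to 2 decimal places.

About 6.78 million are unemployed.

Let U be the number unemployed. The labor force is E + U, and U/(E+U) = 0.0333.
So U = 0.0333 × 196.81 / (1 − 0.0333) = 6.5538 / 0.9667 ≈ 6.78 million.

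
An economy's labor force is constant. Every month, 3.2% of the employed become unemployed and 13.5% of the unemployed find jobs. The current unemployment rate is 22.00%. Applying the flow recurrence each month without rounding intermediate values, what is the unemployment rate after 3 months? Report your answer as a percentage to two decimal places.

Unemployment rate after three months ≈ 20.80%.

With a fixed labor force, u_{t+1} = u_t + s·(1−u_t) − f·u_t = u_t·(1−s−f) + s.
Here 1−s−f = 0.833 and s = 0.032.
u_1 = 0.220000 × 0.833 + 0.032 = 0.215260.
u_2 = 0.215260 × 0.833 + 0.032 = 0.211312.
u_3 = 0.211312 × 0.833 + 0.032 = 0.208023.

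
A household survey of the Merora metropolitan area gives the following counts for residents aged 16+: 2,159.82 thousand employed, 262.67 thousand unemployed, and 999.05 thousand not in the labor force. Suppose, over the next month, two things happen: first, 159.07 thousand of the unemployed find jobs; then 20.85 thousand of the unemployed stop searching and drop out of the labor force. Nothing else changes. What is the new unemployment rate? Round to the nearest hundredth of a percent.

Initially, labor force = 2,159.82 + 262.67 = 2,422.49 thousand, so u = 262.67/2,422.49 = 10.84%.
After the first change, unemployed falls and employed rises by 159.07; labor force unchanged → E = 2,318.89, U = 103.60, labor force = 2,422.49 thousand.
After the second change, unemployed and labor force both fall by 20.85 → E = 2,318.89, U = 82.75, labor force = 2,401.64 thousand.
New unemployment rate = 82.75 / 2,401.64 = 3.45%.

New unemployment rate ≈ 3.45%.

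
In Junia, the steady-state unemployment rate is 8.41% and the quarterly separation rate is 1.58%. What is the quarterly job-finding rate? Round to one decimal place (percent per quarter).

Job-finding rate ≈ 17.2% per quarter.

From u* = s/(s+f): f = s·(1−u)/u.
f = 1.58 × (1 − 0.0841) / 0.0841 = 1.4471 / 0.0841 ≈ 17.2% per quarter.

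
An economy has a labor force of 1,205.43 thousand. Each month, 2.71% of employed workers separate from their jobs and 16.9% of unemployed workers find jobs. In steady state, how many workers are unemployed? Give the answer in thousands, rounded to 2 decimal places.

Steady-state unemployment rate u* = s/(s+f) = 2.71/(2.71+16.9) = 0.138195.
Unemployed = u* × labor force = 0.138195 × 1,205.43 ≈ 166.58 thousand.

About 166.58 thousand are unemployed in steady state.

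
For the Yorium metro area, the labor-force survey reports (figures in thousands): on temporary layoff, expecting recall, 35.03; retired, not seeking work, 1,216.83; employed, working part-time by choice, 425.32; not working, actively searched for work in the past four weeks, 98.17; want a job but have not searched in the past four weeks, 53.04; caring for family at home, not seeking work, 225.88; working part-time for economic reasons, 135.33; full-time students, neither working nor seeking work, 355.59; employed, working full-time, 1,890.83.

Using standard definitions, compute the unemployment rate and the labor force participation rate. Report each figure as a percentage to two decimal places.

Employed = 425.32 + 135.33 + 1,890.83 = 2,451.48 thousand (anyone who worked, including part-time for economic reasons, counts as employed).
Unemployed = 35.03 + 98.17 = 133.20 thousand (jobless and actively searching, or on temporary layoff).
Labor force = 2,451.48 + 133.20 = 2,584.68 thousand.
Not in labor force = 1,216.83 + 53.04 + 225.88 + 355.59 = 1,851.34 thousand (those not working and not actively searching are outside the labor force — including those who want a job but have given up searching).
Civilian working-age population = 2,584.68 + 1,851.34 = 4,436.02 thousand.
Unemployment rate = 133.20 / 2,584.68 = 5.15%.
Labor force participation rate = 2,584.68 / 4,436.02 = 58.27%.

Unemployment rate ≈ 5.15%; labor force participation rate ≈ 58.27%.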